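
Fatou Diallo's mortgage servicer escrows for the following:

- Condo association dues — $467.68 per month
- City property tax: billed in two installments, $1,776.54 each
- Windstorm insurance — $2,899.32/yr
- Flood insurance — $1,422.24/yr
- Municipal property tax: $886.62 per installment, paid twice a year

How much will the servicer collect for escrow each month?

Condo association dues = $467.68 × 12 = $5,612.16 annually
City property tax = $1,776.54 × 2 = $3,553.08 annually
Windstorm insurance = $2,899.32 annually
Flood insurance = $1,422.24 annually
Municipal property tax = $886.62 × 2 = $1,773.24 annually
Total per year = $15,260.04
Base monthly escrow = $15,260.04 / 12 = $1,271.67

$1,271.67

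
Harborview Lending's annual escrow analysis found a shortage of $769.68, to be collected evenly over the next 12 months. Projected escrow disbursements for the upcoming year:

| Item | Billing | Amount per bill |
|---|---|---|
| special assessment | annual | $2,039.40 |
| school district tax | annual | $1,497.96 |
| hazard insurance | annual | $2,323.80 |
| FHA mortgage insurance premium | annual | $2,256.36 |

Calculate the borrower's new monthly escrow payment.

$740.60

Special assessment: $2,039.40 annually
School district tax: $1,497.96 annually
Hazard insurance: $2,323.80 annually
FHA mortgage insurance premium: $2,256.36 annually
Total per year = $2,039.40 + $1,497.96 + $2,323.80 + $2,256.36 = $8,117.52
Per month = $8,117.52 / 12 = $676.46
Shortage spread = $769.68 ÷ 12 = $64.14/mo
Adjusted monthly = $676.46 + $64.14 = $740.60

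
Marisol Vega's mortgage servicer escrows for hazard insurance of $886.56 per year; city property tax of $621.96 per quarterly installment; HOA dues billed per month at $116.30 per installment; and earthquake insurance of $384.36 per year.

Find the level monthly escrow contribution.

Hazard insurance: $886.56 per year
City property tax: $621.96 × 4 = $2,487.84 per year
HOA dues: $116.30 × 12 = $1,395.60 per year
Earthquake insurance: $384.36 per year
Annual escrow total = $886.56 + $2,487.84 + $1,395.60 + $384.36 = $5,154.36
Monthly = $5,154.36 ÷ 12 = $429.53

$429.53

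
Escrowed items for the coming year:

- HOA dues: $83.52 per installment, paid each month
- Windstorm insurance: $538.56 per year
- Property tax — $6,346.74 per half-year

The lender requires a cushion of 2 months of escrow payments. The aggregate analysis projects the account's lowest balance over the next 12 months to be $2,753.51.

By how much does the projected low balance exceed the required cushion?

HOA dues: $83.52 × 12 = $1,002.24 annually
Windstorm insurance: $538.56 annually
Property tax: $6,346.74 × 2 = $12,693.48 annually
Total annual escrow = $1,002.24 + $538.56 + $12,693.48 = $14,234.28
Base monthly escrow = $14,234.28 ÷ 12 = $1,186.19
Required cushion = 2 × $1,186.19 = $2,372.38
Excess over cushion: $2,753.51 − $2,372.38 = $381.13

$381.13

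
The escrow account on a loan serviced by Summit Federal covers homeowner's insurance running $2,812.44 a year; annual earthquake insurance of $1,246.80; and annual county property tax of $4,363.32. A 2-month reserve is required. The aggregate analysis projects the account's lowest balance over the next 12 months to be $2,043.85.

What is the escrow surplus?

$640.09

Homeowner's insurance: $2,812.44 per year
Earthquake insurance: $1,246.80 per year
County property tax: $4,363.32 per year
Total annual escrow = $8,422.56
Monthly = $8,422.56 / 12 = $701.88
Cushion = 2 × $701.88 = $1,403.76
Surplus = $2,043.85 − $1,403.76 = $640.09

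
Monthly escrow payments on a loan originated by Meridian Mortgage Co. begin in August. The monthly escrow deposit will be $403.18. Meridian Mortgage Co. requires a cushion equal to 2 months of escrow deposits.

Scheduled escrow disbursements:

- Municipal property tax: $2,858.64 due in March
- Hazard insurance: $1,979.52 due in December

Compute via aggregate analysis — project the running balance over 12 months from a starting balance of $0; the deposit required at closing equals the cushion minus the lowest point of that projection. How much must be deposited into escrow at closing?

Cushion = 2 × $403.18 = $806.36
Trial balance (start $0, +$403.18 each month, − disbursements):
  Aug: +$403.18 → $403.18
  Sep: +$403.18 → $806.36
  Oct: +$403.18 → $1,209.54
  Nov: +$403.18 → $1,612.72
  Dec: +$403.18 − $1,979.52 → $36.38
  Jan: +$403.18 → $439.56
  Feb: +$403.18 → $842.74
  Mar: +$403.18 − $2,858.64 → -$1,612.72
  Apr: +$403.18 → -$1,209.54
  May: +$403.18 → -$806.36
  Jun: +$403.18 → -$403.18
  Jul: +$403.18 → $0.00
Lowest trial balance = -$1,612.72 (Mar)
Initial deposit = cushion − low point = $806.36 − (-$1,612.72) = $2,419.08

$2,419.08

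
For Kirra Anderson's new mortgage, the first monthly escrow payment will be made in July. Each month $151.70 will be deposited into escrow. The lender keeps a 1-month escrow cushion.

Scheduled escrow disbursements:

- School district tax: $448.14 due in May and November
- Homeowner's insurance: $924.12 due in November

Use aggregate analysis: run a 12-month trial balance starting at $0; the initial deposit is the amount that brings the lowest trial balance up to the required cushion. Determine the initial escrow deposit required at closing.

$765.46

Cushion = 1 × $151.70 = $151.70
Trial balance (start $0, +$151.70 each month, − disbursements):
  Jul: +$151.70 → $151.70
  Aug: +$151.70 → $303.40
  Sep: +$151.70 → $455.10
  Oct: +$151.70 → $606.80
  Nov: +$151.70 − $1,372.26 → -$613.76
  Dec: +$151.70 → -$462.06
  Jan: +$151.70 → -$310.36
  Feb: +$151.70 → -$158.66
  Mar: +$151.70 → -$6.96
  Apr: +$151.70 → $144.74
  May: +$151.70 − $448.14 → -$151.70
  Jun: +$151.70 → $0.00
Lowest trial balance = -$613.76 (Nov)
Initial deposit = cushion − low point = $151.70 − (-$613.76) = $765.46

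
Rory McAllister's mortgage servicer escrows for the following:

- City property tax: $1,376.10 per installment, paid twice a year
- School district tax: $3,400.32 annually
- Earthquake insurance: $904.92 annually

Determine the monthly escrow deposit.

$588.12

City property tax — $1,376.10 × 2 = $2,752.20 annually
School district tax — $3,400.32 annually
Earthquake insurance — $904.92 annually
Total annual escrow = $2,752.20 + $3,400.32 + $904.92 = $7,057.44
Per month = $7,057.44 / 12 = $588.12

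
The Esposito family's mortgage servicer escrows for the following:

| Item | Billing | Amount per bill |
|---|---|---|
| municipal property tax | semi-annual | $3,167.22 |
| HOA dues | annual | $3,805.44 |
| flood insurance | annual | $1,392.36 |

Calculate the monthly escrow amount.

Municipal property tax — $3,167.22 × 2 = $6,334.44
HOA dues — $3,805.44
Flood insurance — $1,392.36
Annual escrow total = $6,334.44 + $3,805.44 + $1,392.36 = $11,532.24
Monthly escrow = $11,532.24 ÷ 12 = $961.02

$961.02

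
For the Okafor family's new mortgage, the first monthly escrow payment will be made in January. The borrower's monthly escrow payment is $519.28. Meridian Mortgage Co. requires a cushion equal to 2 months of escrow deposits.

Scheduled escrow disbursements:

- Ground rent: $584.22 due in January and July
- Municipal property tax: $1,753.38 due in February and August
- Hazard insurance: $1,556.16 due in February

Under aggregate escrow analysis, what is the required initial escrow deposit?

Cushion = 2 × $519.28 = $1,038.56
Trial balance (start $0, +$519.28 each month, − disbursements):
  Jan: +$519.28 − $584.22 → -$64.94
  Feb: +$519.28 − $3,309.54 → -$2,855.20
  Mar: +$519.28 → -$2,335.92
  Apr: +$519.28 → -$1,816.64
  May: +$519.28 → -$1,297.36
  Jun: +$519.28 → -$778.08
  Jul: +$519.28 − $584.22 → -$843.02
  Aug: +$519.28 − $1,753.38 → -$2,077.12
  Sep: +$519.28 → -$1,557.84
  Oct: +$519.28 → -$1,038.56
  Nov: +$519.28 → -$519.28
  Dec: +$519.28 → $0.00
Lowest trial balance = -$2,855.20 (Feb)
Initial deposit = cushion − low point = $1,038.56 − (-$2,855.20) = $3,893.76

$3,893.76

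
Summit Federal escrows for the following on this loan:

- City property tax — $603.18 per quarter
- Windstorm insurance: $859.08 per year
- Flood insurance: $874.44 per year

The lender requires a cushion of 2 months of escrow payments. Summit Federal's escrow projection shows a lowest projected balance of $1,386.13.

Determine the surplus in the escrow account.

$695.09

City property tax = $603.18 × 4 = $2,412.72
Windstorm insurance = $859.08
Flood insurance = $874.44
Total annual escrow = $4,146.24
Monthly = $4,146.24 / 12 = $345.52
Required reserve = 2 × $345.52 = $691.04
Excess over cushion: $1,386.13 − $691.04 = $695.09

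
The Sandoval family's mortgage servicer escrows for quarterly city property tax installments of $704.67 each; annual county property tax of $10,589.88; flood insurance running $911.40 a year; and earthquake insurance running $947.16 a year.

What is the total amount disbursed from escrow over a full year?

City property tax: $704.67 × 4 = $2,818.68 annually
County property tax: $10,589.88 annually
Flood insurance: $911.40 annually
Earthquake insurance: $947.16 annually
Total per year = $2,818.68 + $10,589.88 + $911.40 + $947.16 = $15,267.12

$15,267.12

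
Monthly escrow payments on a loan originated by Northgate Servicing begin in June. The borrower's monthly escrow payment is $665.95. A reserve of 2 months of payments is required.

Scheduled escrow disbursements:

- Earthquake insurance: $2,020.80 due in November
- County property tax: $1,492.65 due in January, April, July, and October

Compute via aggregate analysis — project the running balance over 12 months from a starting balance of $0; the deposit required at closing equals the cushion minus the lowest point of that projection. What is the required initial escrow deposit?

Cushion = 2 × $665.95 = $1,331.90
Trial balance (start $0, +$665.95 each month, − disbursements):
  Jun: +$665.95 → $665.95
  Jul: +$665.95 − $1,492.65 → -$160.75
  Aug: +$665.95 → $505.20
  Sep: +$665.95 → $1,171.15
  Oct: +$665.95 − $1,492.65 → $344.45
  Nov: +$665.95 − $2,020.80 → -$1,010.40
  Dec: +$665.95 → -$344.45
  Jan: +$665.95 − $1,492.65 → -$1,171.15
  Feb: +$665.95 → -$505.20
  Mar: +$665.95 → $160.75
  Apr: +$665.95 − $1,492.65 → -$665.95
  May: +$665.95 → $0.00
Lowest trial balance = -$1,171.15 (Jan)
Initial deposit = cushion − low point = $1,331.90 − (-$1,171.15) = $2,503.05

$2,503.05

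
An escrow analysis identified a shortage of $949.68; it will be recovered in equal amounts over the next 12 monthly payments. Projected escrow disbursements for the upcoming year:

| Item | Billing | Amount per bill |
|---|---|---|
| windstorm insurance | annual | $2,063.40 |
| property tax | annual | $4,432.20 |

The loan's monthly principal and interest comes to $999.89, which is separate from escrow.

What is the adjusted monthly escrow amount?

Windstorm insurance: $2,063.40/yr
Property tax: $4,432.20/yr
Annual escrow total = $6,495.60
Monthly escrow = $6,495.60 / 12 = $541.30
Shortage per month = $949.68 ÷ 12 = $79.14
Adjusted monthly = $541.30 + $79.14 = $620.44

$620.44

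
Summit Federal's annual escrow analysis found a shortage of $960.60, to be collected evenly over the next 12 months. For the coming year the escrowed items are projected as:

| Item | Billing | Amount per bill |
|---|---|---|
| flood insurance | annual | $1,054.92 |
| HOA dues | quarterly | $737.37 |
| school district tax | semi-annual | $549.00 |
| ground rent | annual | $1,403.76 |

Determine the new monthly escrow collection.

$622.23

Flood insurance = $1,054.92
HOA dues = $737.37 × 4 = $2,949.48
School district tax = $549.00 × 2 = $1,098.00
Ground rent = $1,403.76
Annual escrow total = $1,054.92 + $2,949.48 + $1,098.00 + $1,403.76 = $6,506.16
Per month = $6,506.16 ÷ 12 = $542.18
Monthly shortage recovery: $960.60 ÷ 12 = $80.05
New monthly escrow = $542.18 + $80.05 = $622.23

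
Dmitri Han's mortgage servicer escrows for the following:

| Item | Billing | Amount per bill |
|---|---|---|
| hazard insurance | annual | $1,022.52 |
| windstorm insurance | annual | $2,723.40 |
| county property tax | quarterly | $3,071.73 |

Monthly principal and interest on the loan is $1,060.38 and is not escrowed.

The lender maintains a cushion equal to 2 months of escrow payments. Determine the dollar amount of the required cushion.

Hazard insurance: $1,022.52 per year
Windstorm insurance: $2,723.40 per year
County property tax: $3,071.73 × 4 = $12,286.92 per year
Yearly total = $1,022.52 + $2,723.40 + $12,286.92 = $16,032.84
Per month = $16,032.84 / 12 = $1,336.07
Required cushion = 2 × $1,336.07 = $2,672.14

$2,672.14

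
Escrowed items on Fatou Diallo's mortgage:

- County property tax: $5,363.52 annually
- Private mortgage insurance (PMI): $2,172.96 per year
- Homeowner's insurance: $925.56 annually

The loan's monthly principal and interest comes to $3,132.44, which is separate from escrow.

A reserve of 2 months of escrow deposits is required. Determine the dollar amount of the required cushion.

County property tax = $5,363.52 per year
Private mortgage insurance (PMI) = $2,172.96 per year
Homeowner's insurance = $925.56 per year
Annual escrow total = $5,363.52 + $2,172.96 + $925.56 = $8,462.04
Base monthly escrow = $8,462.04 / 12 = $705.17
Reserve = 2 × $705.17 = $1,410.34

$1,410.34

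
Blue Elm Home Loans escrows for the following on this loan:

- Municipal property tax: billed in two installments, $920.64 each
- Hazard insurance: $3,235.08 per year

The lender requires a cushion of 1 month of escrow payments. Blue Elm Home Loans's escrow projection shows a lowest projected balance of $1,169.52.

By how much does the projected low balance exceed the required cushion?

$746.49

Municipal property tax — $920.64 × 2 = $1,841.28/yr
Hazard insurance — $3,235.08/yr
Annual escrow total = $1,841.28 + $3,235.08 = $5,076.36
Base monthly escrow = $5,076.36 ÷ 12 = $423.03
Required reserve = 1 × $423.03 = $423.03
Excess over cushion: $1,169.52 − $423.03 = $746.49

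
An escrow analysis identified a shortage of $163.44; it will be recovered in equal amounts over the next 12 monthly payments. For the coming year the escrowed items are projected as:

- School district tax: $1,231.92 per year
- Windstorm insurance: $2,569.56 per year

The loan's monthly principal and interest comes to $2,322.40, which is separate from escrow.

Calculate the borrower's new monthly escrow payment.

$330.41

School district tax — $1,231.92
Windstorm insurance — $2,569.56
Total annual escrow = $3,801.48
Monthly = $3,801.48 / 12 = $316.79
Shortage spread = $163.44 / 12 = $13.62/mo
New monthly escrow = $316.79 + $13.62 = $330.41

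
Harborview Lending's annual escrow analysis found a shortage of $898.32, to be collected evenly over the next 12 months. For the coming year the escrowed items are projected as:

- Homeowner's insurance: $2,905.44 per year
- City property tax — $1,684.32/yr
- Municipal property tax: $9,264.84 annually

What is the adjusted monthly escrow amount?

Homeowner's insurance — $2,905.44
City property tax — $1,684.32
Municipal property tax — $9,264.84
Annual escrow total = $2,905.44 + $1,684.32 + $9,264.84 = $13,854.60
Monthly = $13,854.60 ÷ 12 = $1,154.55
Shortage spread = $898.32 / 12 = $74.86/mo
Adjusted monthly = $1,154.55 + $74.86 = $1,229.41

$1,229.41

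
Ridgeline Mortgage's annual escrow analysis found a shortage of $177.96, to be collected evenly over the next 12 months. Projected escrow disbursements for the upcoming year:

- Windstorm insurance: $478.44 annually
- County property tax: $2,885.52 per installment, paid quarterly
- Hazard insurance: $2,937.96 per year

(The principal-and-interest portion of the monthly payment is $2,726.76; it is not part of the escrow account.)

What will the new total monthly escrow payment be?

Windstorm insurance — $478.44/yr
County property tax — $2,885.52 × 4 = $11,542.08/yr
Hazard insurance — $2,937.96/yr
Total per year = $478.44 + $11,542.08 + $2,937.96 = $14,958.48
Monthly escrow = $14,958.48 ÷ 12 = $1,246.54
Shortage per month = $177.96 ÷ 12 = $14.83
New monthly escrow = $1,246.54 + $14.83 = $1,261.37

$1,261.37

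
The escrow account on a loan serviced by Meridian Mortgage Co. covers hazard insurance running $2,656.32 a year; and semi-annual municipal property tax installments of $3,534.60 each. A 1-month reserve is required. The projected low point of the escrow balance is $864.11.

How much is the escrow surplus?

Hazard insurance — $2,656.32 annually
Municipal property tax — $3,534.60 × 2 = $7,069.20 annually
Yearly total = $9,725.52
Per month = $9,725.52 / 12 = $810.46
Required reserve = 1 × $810.46 = $810.46
Excess over cushion: $864.11 − $810.46 = $53.65

$53.65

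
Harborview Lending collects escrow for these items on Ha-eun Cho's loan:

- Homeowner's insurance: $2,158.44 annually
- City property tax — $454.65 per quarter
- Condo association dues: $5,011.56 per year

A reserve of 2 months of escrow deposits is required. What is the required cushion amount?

Homeowner's insurance = $2,158.44
City property tax = $454.65 × 4 = $1,818.60
Condo association dues = $5,011.56
Yearly total = $2,158.44 + $1,818.60 + $5,011.56 = $8,988.60
Base monthly escrow = $8,988.60 / 12 = $749.05
Required cushion = 2 × $749.05 = $1,498.10

$1,498.10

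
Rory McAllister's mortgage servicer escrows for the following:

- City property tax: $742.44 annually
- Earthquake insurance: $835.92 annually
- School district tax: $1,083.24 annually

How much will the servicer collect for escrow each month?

City property tax = $742.44/yr
Earthquake insurance = $835.92/yr
School district tax = $1,083.24/yr
Total per year = $2,661.60
Monthly = $2,661.60 ÷ 12 = $221.80

$221.80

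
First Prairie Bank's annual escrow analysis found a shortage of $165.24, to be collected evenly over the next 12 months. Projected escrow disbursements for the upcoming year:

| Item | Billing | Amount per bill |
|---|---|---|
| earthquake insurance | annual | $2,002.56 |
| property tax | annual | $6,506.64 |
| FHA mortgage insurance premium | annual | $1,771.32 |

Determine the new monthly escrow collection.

$870.48

Earthquake insurance = $2,002.56 per year
Property tax = $6,506.64 per year
FHA mortgage insurance premium = $1,771.32 per year
Combined annual = $2,002.56 + $6,506.64 + $1,771.32 = $10,280.52
Per month = $10,280.52 ÷ 12 = $856.71
Monthly shortage recovery: $165.24 / 12 = $13.77
New monthly escrow = $856.71 + $13.77 = $870.48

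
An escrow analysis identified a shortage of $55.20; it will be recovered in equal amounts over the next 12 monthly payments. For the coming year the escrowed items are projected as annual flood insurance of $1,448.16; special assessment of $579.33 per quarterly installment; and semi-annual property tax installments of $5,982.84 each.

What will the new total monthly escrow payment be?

$1,315.53

Flood insurance — $1,448.16
Special assessment — $579.33 × 4 = $2,317.32
Property tax — $5,982.84 × 2 = $11,965.68
Yearly total = $15,731.16
Base monthly escrow = $15,731.16 / 12 = $1,310.93
Monthly shortage recovery: $55.20 / 12 = $4.60
New monthly escrow = $1,310.93 + $4.60 = $1,315.53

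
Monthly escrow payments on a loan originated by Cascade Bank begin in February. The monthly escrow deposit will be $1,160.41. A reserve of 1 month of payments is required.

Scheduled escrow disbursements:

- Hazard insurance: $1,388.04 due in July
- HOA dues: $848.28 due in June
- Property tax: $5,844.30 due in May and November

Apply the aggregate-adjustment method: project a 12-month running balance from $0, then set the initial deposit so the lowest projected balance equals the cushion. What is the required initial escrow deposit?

Cushion = 1 × $1,160.41 = $1,160.41
Trial balance (start $0, +$1,160.41 each month, − disbursements):
  Feb: +$1,160.41 → $1,160.41
  Mar: +$1,160.41 → $2,320.82
  Apr: +$1,160.41 → $3,481.23
  May: +$1,160.41 − $5,844.30 → -$1,202.66
  Jun: +$1,160.41 − $848.28 → -$890.53
  Jul: +$1,160.41 − $1,388.04 → -$1,118.16
  Aug: +$1,160.41 → $42.25
  Sep: +$1,160.41 → $1,202.66
  Oct: +$1,160.41 → $2,363.07
  Nov: +$1,160.41 − $5,844.30 → -$2,320.82
  Dec: +$1,160.41 → -$1,160.41
  Jan: +$1,160.41 → $0.00
Lowest trial balance = -$2,320.82 (Nov)
Initial deposit = cushion − low point = $1,160.41 − (-$2,320.82) = $3,481.23

$3,481.23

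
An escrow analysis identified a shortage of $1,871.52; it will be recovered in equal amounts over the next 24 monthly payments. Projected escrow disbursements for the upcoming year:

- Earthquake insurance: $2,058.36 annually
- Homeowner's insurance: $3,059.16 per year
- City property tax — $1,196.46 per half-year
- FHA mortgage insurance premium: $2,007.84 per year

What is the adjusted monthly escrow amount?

Earthquake insurance — $2,058.36 per year
Homeowner's insurance — $3,059.16 per year
City property tax — $1,196.46 × 2 = $2,392.92 per year
FHA mortgage insurance premium — $2,007.84 per year
Combined annual = $9,518.28
Monthly = $9,518.28 / 12 = $793.19
Shortage per month = $1,871.52 / 24 = $77.98
New monthly escrow = $793.19 + $77.98 = $871.17

$871.17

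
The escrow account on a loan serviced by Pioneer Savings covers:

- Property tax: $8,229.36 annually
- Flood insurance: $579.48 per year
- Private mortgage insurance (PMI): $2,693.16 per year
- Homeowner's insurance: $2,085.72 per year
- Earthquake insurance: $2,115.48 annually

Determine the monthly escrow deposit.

$1,308.60

Property tax: $8,229.36
Flood insurance: $579.48
Private mortgage insurance (PMI): $2,693.16
Homeowner's insurance: $2,085.72
Earthquake insurance: $2,115.48
Yearly total = $8,229.36 + $579.48 + $2,693.16 + $2,085.72 + $2,115.48 = $15,703.20
Monthly escrow = $15,703.20 ÷ 12 = $1,308.60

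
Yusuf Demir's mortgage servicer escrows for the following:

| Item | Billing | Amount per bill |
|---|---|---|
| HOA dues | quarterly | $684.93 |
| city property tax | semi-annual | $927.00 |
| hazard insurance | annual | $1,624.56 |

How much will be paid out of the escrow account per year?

HOA dues — $684.93 × 4 = $2,739.72 per year
City property tax — $927.00 × 2 = $1,854.00 per year
Hazard insurance — $1,624.56 per year
Combined annual = $2,739.72 + $1,854.00 + $1,624.56 = $6,218.28

$6,218.28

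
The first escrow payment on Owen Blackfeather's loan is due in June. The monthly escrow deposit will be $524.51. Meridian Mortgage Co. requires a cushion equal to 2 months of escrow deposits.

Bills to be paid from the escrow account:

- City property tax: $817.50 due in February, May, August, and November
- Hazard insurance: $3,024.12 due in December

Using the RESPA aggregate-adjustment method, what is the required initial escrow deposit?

Cushion = 2 × $524.51 = $1,049.02
Trial balance (start $0, +$524.51 each month, − disbursements):
  Jun: +$524.51 → $524.51
  Jul: +$524.51 → $1,049.02
  Aug: +$524.51 − $817.50 → $756.03
  Sep: +$524.51 → $1,280.54
  Oct: +$524.51 → $1,805.05
  Nov: +$524.51 − $817.50 → $1,512.06
  Dec: +$524.51 − $3,024.12 → -$987.55
  Jan: +$524.51 → -$463.04
  Feb: +$524.51 − $817.50 → -$756.03
  Mar: +$524.51 → -$231.52
  Apr: +$524.51 → $292.99
  May: +$524.51 − $817.50 → $0.00
Lowest trial balance = -$987.55 (Dec)
Initial deposit = cushion − low point = $1,049.02 − (-$987.55) = $2,036.57

$2,036.57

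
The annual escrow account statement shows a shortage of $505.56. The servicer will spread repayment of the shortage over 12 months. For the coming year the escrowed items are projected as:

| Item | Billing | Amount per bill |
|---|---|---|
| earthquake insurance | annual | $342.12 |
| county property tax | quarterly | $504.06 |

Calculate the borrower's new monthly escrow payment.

$238.66

Earthquake insurance: $342.12 per year
County property tax: $504.06 × 4 = $2,016.24 per year
Total annual escrow = $2,358.36
Monthly = $2,358.36 ÷ 12 = $196.53
Monthly shortage recovery: $505.56 ÷ 12 = $42.13
New monthly escrow = $196.53 + $42.13 = $238.66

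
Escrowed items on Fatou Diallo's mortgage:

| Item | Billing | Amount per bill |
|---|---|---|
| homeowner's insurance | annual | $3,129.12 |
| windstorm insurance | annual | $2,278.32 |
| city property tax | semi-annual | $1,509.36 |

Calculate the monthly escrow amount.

Homeowner's insurance = $3,129.12 per year
Windstorm insurance = $2,278.32 per year
City property tax = $1,509.36 × 2 = $3,018.72 per year
Annual escrow total = $3,129.12 + $2,278.32 + $3,018.72 = $8,426.16
Monthly = $8,426.16 ÷ 12 = $702.18

$702.18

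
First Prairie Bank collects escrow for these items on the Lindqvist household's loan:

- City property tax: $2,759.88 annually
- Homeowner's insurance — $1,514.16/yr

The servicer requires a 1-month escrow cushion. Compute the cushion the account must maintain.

City property tax — $2,759.88 per year
Homeowner's insurance — $1,514.16 per year
Combined annual = $4,274.04
Monthly escrow = $4,274.04 / 12 = $356.17
Reserve = 1 × $356.17 = $356.17

$356.17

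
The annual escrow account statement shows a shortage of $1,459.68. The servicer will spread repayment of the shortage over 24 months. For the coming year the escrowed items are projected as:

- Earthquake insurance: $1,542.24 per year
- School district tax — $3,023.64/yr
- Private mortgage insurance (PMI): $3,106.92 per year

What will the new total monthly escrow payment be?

$700.22

Earthquake insurance: $1,542.24/yr
School district tax: $3,023.64/yr
Private mortgage insurance (PMI): $3,106.92/yr
Yearly total = $7,672.80
Monthly escrow = $7,672.80 / 12 = $639.40
Shortage per month = $1,459.68 ÷ 24 = $60.82
New monthly escrow = $639.40 + $60.82 = $700.22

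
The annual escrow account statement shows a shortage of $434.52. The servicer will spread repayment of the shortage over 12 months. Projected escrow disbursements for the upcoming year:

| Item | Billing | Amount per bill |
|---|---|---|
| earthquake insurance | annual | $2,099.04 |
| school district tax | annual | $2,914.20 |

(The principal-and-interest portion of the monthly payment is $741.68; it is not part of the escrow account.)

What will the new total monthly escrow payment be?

Earthquake insurance: $2,099.04/yr
School district tax: $2,914.20/yr
Total annual escrow = $2,099.04 + $2,914.20 = $5,013.24
Monthly escrow = $5,013.24 / 12 = $417.77
Shortage spread = $434.52 ÷ 12 = $36.21/mo
New monthly escrow = $417.77 + $36.21 = $453.98

$453.98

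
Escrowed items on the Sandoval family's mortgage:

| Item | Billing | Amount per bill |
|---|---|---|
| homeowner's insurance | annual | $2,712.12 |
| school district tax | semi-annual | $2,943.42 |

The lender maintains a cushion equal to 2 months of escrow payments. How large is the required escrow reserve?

Homeowner's insurance: $2,712.12 annually
School district tax: $2,943.42 × 2 = $5,886.84 annually
Annual escrow total = $2,712.12 + $5,886.84 = $8,598.96
Per month = $8,598.96 ÷ 12 = $716.58
Reserve = 2 × $716.58 = $1,433.16

$1,433.16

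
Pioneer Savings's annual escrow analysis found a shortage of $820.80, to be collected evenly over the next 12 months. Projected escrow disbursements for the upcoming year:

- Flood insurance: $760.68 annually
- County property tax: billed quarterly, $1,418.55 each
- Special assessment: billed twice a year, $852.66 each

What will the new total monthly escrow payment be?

Flood insurance = $760.68 per year
County property tax = $1,418.55 × 4 = $5,674.20 per year
Special assessment = $852.66 × 2 = $1,705.32 per year
Total annual escrow = $760.68 + $5,674.20 + $1,705.32 = $8,140.20
Per month = $8,140.20 / 12 = $678.35
Shortage per month = $820.80 ÷ 12 = $68.40
Adjusted monthly = $678.35 + $68.40 = $746.75

$746.75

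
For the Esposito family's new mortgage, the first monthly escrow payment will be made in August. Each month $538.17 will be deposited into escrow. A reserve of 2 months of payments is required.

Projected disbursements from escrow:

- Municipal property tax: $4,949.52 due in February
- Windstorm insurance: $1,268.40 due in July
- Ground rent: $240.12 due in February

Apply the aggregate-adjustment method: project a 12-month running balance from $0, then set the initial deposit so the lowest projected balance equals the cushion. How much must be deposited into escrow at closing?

$2,498.79

Cushion = 2 × $538.17 = $1,076.34
Trial balance (start $0, +$538.17 each month, − disbursements):
  Aug: +$538.17 → $538.17
  Sep: +$538.17 → $1,076.34
  Oct: +$538.17 → $1,614.51
  Nov: +$538.17 → $2,152.68
  Dec: +$538.17 → $2,690.85
  Jan: +$538.17 → $3,229.02
  Feb: +$538.17 − $5,189.64 → -$1,422.45
  Mar: +$538.17 → -$884.28
  Apr: +$538.17 → -$346.11
  May: +$538.17 → $192.06
  Jun: +$538.17 → $730.23
  Jul: +$538.17 − $1,268.40 → $0.00
Lowest trial balance = -$1,422.45 (Feb)
Initial deposit = cushion − low point = $1,076.34 − (-$1,422.45) = $2,498.79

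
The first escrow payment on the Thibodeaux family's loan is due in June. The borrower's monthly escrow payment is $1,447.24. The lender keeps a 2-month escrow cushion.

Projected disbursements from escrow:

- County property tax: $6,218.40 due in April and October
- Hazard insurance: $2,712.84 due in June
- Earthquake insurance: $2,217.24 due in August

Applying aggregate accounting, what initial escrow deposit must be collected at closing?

Cushion = 2 × $1,447.24 = $2,894.48
Trial balance (start $0, +$1,447.24 each month, − disbursements):
  Jun: +$1,447.24 − $2,712.84 → -$1,265.60
  Jul: +$1,447.24 → $181.64
  Aug: +$1,447.24 − $2,217.24 → -$588.36
  Sep: +$1,447.24 → $858.88
  Oct: +$1,447.24 − $6,218.40 → -$3,912.28
  Nov: +$1,447.24 → -$2,465.04
  Dec: +$1,447.24 → -$1,017.80
  Jan: +$1,447.24 → $429.44
  Feb: +$1,447.24 → $1,876.68
  Mar: +$1,447.24 → $3,323.92
  Apr: +$1,447.24 − $6,218.40 → -$1,447.24
  May: +$1,447.24 → $0.00
Lowest trial balance = -$3,912.28 (Oct)
Initial deposit = cushion − low point = $2,894.48 − (-$3,912.28) = $6,806.76

$6,806.76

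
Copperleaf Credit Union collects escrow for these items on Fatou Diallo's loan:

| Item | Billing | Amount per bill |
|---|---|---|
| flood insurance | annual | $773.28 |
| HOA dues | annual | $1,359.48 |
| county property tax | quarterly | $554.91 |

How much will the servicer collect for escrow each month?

$362.70

Flood insurance — $773.28 annually
HOA dues — $1,359.48 annually
County property tax — $554.91 × 4 = $2,219.64 annually
Yearly total = $4,352.40
Base monthly escrow = $4,352.40 / 12 = $362.70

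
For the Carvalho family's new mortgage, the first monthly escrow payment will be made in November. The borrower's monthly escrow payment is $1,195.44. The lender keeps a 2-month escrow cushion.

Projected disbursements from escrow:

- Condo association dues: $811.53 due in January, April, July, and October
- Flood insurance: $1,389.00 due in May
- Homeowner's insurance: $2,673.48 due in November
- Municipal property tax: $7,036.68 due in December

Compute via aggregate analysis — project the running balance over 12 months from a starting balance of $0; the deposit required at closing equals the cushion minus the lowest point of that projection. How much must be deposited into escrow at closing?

$9,710.16

Cushion = 2 × $1,195.44 = $2,390.88
Trial balance (start $0, +$1,195.44 each month, − disbursements):
  Nov: +$1,195.44 − $2,673.48 → -$1,478.04
  Dec: +$1,195.44 − $7,036.68 → -$7,319.28
  Jan: +$1,195.44 − $811.53 → -$6,935.37
  Feb: +$1,195.44 → -$5,739.93
  Mar: +$1,195.44 → -$4,544.49
  Apr: +$1,195.44 − $811.53 → -$4,160.58
  May: +$1,195.44 − $1,389.00 → -$4,354.14
  Jun: +$1,195.44 → -$3,158.70
  Jul: +$1,195.44 − $811.53 → -$2,774.79
  Aug: +$1,195.44 → -$1,579.35
  Sep: +$1,195.44 → -$383.91
  Oct: +$1,195.44 − $811.53 → $0.00
Lowest trial balance = -$7,319.28 (Dec)
Initial deposit = cushion − low point = $2,390.88 − (-$7,319.28) = $9,710.16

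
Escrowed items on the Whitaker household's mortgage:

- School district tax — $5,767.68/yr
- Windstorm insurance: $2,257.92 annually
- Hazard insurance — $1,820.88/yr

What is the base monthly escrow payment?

$820.54

School district tax = $5,767.68 per year
Windstorm insurance = $2,257.92 per year
Hazard insurance = $1,820.88 per year
Annual escrow total = $9,846.48
Per month = $9,846.48 / 12 = $820.54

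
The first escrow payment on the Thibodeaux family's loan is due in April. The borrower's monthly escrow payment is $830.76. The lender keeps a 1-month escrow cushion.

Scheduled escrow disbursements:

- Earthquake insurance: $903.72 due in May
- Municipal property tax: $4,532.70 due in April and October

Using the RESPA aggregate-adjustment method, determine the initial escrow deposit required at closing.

Cushion = 1 × $830.76 = $830.76
Trial balance (start $0, +$830.76 each month, − disbursements):
  Apr: +$830.76 − $4,532.70 → -$3,701.94
  May: +$830.76 − $903.72 → -$3,774.90
  Jun: +$830.76 → -$2,944.14
  Jul: +$830.76 → -$2,113.38
  Aug: +$830.76 → -$1,282.62
  Sep: +$830.76 → -$451.86
  Oct: +$830.76 − $4,532.70 → -$4,153.80
  Nov: +$830.76 → -$3,323.04
  Dec: +$830.76 → -$2,492.28
  Jan: +$830.76 → -$1,661.52
  Feb: +$830.76 → -$830.76
  Mar: +$830.76 → $0.00
Lowest trial balance = -$4,153.80 (Oct)
Initial deposit = cushion − low point = $830.76 − (-$4,153.80) = $4,984.56

$4,984.56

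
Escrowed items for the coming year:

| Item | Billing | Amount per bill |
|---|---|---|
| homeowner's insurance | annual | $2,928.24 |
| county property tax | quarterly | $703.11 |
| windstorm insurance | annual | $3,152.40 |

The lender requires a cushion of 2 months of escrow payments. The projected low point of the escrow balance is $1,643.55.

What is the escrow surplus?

$161.37

Homeowner's insurance — $2,928.24 annually
County property tax — $703.11 × 4 = $2,812.44 annually
Windstorm insurance — $3,152.40 annually
Annual escrow total = $8,893.08
Monthly = $8,893.08 / 12 = $741.09
Cushion = 2 × $741.09 = $1,482.18
Excess over cushion: $1,643.55 − $1,482.18 = $161.37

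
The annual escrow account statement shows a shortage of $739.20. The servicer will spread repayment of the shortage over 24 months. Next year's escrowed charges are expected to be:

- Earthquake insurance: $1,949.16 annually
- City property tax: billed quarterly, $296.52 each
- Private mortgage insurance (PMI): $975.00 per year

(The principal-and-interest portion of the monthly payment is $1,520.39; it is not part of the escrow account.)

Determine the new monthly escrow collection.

$373.32

Earthquake insurance — $1,949.16/yr
City property tax — $296.52 × 4 = $1,186.08/yr
Private mortgage insurance (PMI) — $975.00/yr
Yearly total = $1,949.16 + $1,186.08 + $975.00 = $4,110.24
Base monthly escrow = $4,110.24 ÷ 12 = $342.52
Shortage spread = $739.20 / 24 = $30.80/mo
New monthly escrow = $342.52 + $30.80 = $373.32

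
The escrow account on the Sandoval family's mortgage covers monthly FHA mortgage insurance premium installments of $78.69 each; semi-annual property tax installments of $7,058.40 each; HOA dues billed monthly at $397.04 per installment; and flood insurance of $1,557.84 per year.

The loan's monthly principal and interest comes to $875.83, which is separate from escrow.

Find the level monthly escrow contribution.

$1,781.95

FHA mortgage insurance premium = $78.69 × 12 = $944.28/yr
Property tax = $7,058.40 × 2 = $14,116.80/yr
HOA dues = $397.04 × 12 = $4,764.48/yr
Flood insurance = $1,557.84/yr
Total annual escrow = $944.28 + $14,116.80 + $4,764.48 + $1,557.84 = $21,383.40
Base monthly escrow = $21,383.40 / 12 = $1,781.95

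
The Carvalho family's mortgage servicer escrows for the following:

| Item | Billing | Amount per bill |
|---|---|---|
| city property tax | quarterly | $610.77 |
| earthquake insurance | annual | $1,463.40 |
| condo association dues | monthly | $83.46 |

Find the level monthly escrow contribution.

City property tax: $610.77 × 4 = $2,443.08 annually
Earthquake insurance: $1,463.40 annually
Condo association dues: $83.46 × 12 = $1,001.52 annually
Total per year = $2,443.08 + $1,463.40 + $1,001.52 = $4,908.00
Per month = $4,908.00 / 12 = $409.00

$409.00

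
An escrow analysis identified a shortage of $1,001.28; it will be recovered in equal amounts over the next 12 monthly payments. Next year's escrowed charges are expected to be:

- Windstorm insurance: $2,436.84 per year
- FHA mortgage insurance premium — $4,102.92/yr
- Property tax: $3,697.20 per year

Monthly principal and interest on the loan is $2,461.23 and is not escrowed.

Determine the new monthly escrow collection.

$936.52

Windstorm insurance = $2,436.84 annually
FHA mortgage insurance premium = $4,102.92 annually
Property tax = $3,697.20 annually
Total annual escrow = $2,436.84 + $4,102.92 + $3,697.20 = $10,236.96
Base monthly escrow = $10,236.96 / 12 = $853.08
Monthly shortage recovery: $1,001.28 ÷ 12 = $83.44
Adjusted monthly = $853.08 + $83.44 = $936.52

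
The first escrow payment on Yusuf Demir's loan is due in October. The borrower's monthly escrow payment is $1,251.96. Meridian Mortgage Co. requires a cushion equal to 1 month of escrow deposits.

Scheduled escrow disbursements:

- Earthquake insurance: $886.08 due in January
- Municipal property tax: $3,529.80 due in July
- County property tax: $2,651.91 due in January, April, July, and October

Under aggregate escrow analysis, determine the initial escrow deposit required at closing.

Cushion = 1 × $1,251.96 = $1,251.96
Trial balance (start $0, +$1,251.96 each month, − disbursements):
  Oct: +$1,251.96 − $2,651.91 → -$1,399.95
  Nov: +$1,251.96 → -$147.99
  Dec: +$1,251.96 → $1,103.97
  Jan: +$1,251.96 − $3,537.99 → -$1,182.06
  Feb: +$1,251.96 → $69.90
  Mar: +$1,251.96 → $1,321.86
  Apr: +$1,251.96 − $2,651.91 → -$78.09
  May: +$1,251.96 → $1,173.87
  Jun: +$1,251.96 → $2,425.83
  Jul: +$1,251.96 − $6,181.71 → -$2,503.92
  Aug: +$1,251.96 → -$1,251.96
  Sep: +$1,251.96 → $0.00
Lowest trial balance = -$2,503.92 (Jul)
Initial deposit = cushion − low point = $1,251.96 − (-$2,503.92) = $3,755.88

$3,755.88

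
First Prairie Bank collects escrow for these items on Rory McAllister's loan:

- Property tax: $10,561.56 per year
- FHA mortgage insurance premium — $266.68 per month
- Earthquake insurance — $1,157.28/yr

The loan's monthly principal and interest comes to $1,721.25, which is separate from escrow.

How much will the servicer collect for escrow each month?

$1,243.25

Property tax: $10,561.56 per year
FHA mortgage insurance premium: $266.68 × 12 = $3,200.16 per year
Earthquake insurance: $1,157.28 per year
Total per year = $10,561.56 + $3,200.16 + $1,157.28 = $14,919.00
Per month = $14,919.00 ÷ 12 = $1,243.25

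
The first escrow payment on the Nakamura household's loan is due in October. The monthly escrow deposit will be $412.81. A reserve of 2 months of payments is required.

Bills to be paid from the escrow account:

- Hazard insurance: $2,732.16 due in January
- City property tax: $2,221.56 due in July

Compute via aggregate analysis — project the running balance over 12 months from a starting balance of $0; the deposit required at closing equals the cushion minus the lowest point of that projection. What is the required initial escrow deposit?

$1,906.54

Cushion = 2 × $412.81 = $825.62
Trial balance (start $0, +$412.81 each month, − disbursements):
  Oct: +$412.81 → $412.81
  Nov: +$412.81 → $825.62
  Dec: +$412.81 → $1,238.43
  Jan: +$412.81 − $2,732.16 → -$1,080.92
  Feb: +$412.81 → -$668.11
  Mar: +$412.81 → -$255.30
  Apr: +$412.81 → $157.51
  May: +$412.81 → $570.32
  Jun: +$412.81 → $983.13
  Jul: +$412.81 − $2,221.56 → -$825.62
  Aug: +$412.81 → -$412.81
  Sep: +$412.81 → $0.00
Lowest trial balance = -$1,080.92 (Jan)
Initial deposit = cushion − low point = $825.62 − (-$1,080.92) = $1,906.54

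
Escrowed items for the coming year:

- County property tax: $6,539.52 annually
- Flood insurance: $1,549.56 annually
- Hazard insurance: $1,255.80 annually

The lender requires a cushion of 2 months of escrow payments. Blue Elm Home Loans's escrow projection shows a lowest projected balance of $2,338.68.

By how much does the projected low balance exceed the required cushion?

$781.20

County property tax — $6,539.52 annually
Flood insurance — $1,549.56 annually
Hazard insurance — $1,255.80 annually
Total annual escrow = $6,539.52 + $1,549.56 + $1,255.80 = $9,344.88
Monthly escrow = $9,344.88 ÷ 12 = $778.74
Required cushion = 2 × $778.74 = $1,557.48
Surplus = $2,338.68 − $1,557.48 = $781.20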